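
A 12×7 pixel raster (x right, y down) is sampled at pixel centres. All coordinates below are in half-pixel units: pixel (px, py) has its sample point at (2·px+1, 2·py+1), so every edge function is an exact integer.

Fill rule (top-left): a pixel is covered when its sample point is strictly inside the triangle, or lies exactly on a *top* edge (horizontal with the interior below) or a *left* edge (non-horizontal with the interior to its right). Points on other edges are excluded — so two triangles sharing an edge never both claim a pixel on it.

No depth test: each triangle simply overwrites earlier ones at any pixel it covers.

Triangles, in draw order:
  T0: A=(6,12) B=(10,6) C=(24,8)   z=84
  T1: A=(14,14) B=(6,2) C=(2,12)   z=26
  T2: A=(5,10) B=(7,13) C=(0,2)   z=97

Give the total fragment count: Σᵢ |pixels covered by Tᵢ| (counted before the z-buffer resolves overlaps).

T0:
  2·area = 92
  edge (6, 12)→(10, 6): d=(4,-6) top-left  bias=+0
  edge (10, 6)→(24, 8): d=(14,2) right/bottom  bias=-1
  edge (24, 8)→(6, 12): d=(-18,4) right/bottom  bias=-1
    (1,2)@(3, 5): e=[-46,0,138] → ·  [on edge]
    (5,3)@(11, 7): e=[10,12,70] → #
    (6,3)@(13, 7): e=[22,8,62] → #
    (7,3)@(15, 7): e=[34,4,54] → #
    (8,3)@(17, 7): e=[46,0,46] → ·  [on edge]
    (4,4)@(9, 9): e=[6,44,42] → #
    (8,4)@(17, 9): e=[54,28,10] → #
    (9,4)@(19, 9): e=[66,24,2] → #
    (10,4)@(21, 9): e=[78,20,-6] → ·
    (3,5)@(7, 11): e=[2,76,14] → #
    (5,5)@(11, 11): e=[26,68,-2] → ·
    (6,5)@(13, 11): e=[38,64,-10] → ·
  covered (11 px):
    · · · · · · · · · · · ·
    · · · · · · · · · · · ·
    · · · · · · · · · · · ·
    · · · · · # # # · · · ·
    · · · · # # # # # # · ·
    · · · # # · · · · · · ·
    · · · · · · · · · · · ·
T1:
  2·area = 128  (B↔C swapped to make it positive)
  edge (14, 14)→(2, 12): d=(-12,-2) top-left  bias=+0
  edge (2, 12)→(6, 2): d=(4,-10) top-left  bias=+0
  edge (6, 2)→(14, 14): d=(8,12) right/bottom  bias=-1
    (2,2)@(5, 5): e=[90,2,36] → #
    (3,2)@(7, 5): e=[94,22,12] → #
    (4,2)@(9, 5): e=[98,42,-12] → ·
    (2,3)@(5, 7): e=[66,10,52] → #
    (4,3)@(9, 7): e=[74,50,4] → #
    (5,3)@(11, 7): e=[78,70,-20] → ·
    (2,4)@(5, 9): e=[42,18,68] → #
    (5,4)@(11, 9): e=[54,78,-4] → ·
    (1,5)@(3, 11): e=[14,6,108] → #
    (5,5)@(11, 11): e=[30,86,12] → #
    (6,5)@(13, 11): e=[34,106,-12] → ·
    (1,6)@(3, 13): e=[-10,14,124] → ·
  covered (16 px):
    · · · · · · · · · · · ·
    · · · · · · · · · · · ·
    · · # # · · · · · · · ·
    · · # # # · · · · · · ·
    · · # # # · · · · · · ·
    · # # # # # · · · · · ·
    · · · · # # # · · · · ·
T2:
  2·area = 1  (B↔C swapped to make it positive)
  edge (5, 10)→(0, 2): d=(-5,-8) top-left  bias=+0
  edge (0, 2)→(7, 13): d=(7,11) right/bottom  bias=-1
  edge (7, 13)→(5, 10): d=(-2,-3) top-left  bias=+0
    (1,3)@(3, 7): e=[-1,2,0] → ·  [on edge]
    (3,6)@(7, 13): e=[1,0,0] → ·  [on edge]
  covered (0 px):
    · · · · · · · · · · · ·
    · · · · · · · · · · · ·
    · · · · · · · · · · · ·
    · · · · · · · · · · · ·
    · · · · · · · · · · · ·
    · · · · · · · · · · · ·
    · · · · · · · · · · · ·

Answer: 27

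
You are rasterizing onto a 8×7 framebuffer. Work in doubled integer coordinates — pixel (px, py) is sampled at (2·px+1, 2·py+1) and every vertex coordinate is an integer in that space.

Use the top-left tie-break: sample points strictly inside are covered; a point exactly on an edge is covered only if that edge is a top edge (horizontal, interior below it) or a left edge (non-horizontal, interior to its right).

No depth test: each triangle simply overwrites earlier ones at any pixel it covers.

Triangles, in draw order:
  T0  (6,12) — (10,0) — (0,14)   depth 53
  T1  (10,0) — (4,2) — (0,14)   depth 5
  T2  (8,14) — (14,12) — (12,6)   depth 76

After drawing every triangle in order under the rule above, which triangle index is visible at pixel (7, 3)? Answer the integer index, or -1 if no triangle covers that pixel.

T0:
  2·area = 64  (B↔C swapped to make it positive)
  edge (6, 12)→(0, 14): d=(-6,2) right/bottom  bias=-1
  edge (0, 14)→(10, 0): d=(10,-14) top-left  bias=+0
  edge (10, 0)→(6, 12): d=(-4,12) right/bottom  bias=-1
    (4,1)@(9, 3): e=[48,16,0] → ·  [on edge]
    (3,2)@(7, 5): e=[40,8,16] → █
    (4,2)@(9, 5): e=[36,36,-8] → ·
    (2,3)@(5, 7): e=[32,0,32] → █  [on edge]
    (4,3)@(9, 7): e=[24,56,-16] → ·
    (2,4)@(5, 9): e=[20,20,24] → █
    (3,4)@(7, 9): e=[16,48,0] → ·  [on edge]
    (7,4)@(15, 9): e=[0,160,-96] → ·  [on edge]
    (1,5)@(3, 11): e=[12,12,40] → █
    (3,5)@(7, 11): e=[4,68,-8] → ·
    (4,5)@(9, 11): e=[0,96,-32] → ·  [on edge]
    (0,6)@(1, 13): e=[4,4,56] → █
    (1,6)@(3, 13): e=[0,32,32] → ·  [on edge]
  covered (7 px):
    · · · · · · · ·
    · · · · · · · ·
    · · · █ · · · ·
    · · █ █ · · · ·
    · · █ · · · · ·
    · █ █ · · · · ·
    █ · · · · · · ·
T1:
  2·area = 64  (B↔C swapped to make it positive)
  edge (10, 0)→(0, 14): d=(-10,14) right/bottom  bias=-1
  edge (0, 14)→(4, 2): d=(4,-12) top-left  bias=+0
  edge (4, 2)→(10, 0): d=(6,-2) top-left  bias=+0
    (3,0)@(7, 1): e=[32,32,0] → █  [on edge]
    (4,0)@(9, 1): e=[4,56,4] → █
    (5,0)@(11, 1): e=[-24,80,8] → ·
    (0,1)@(1, 3): e=[96,-32,0] → ·  [on edge]
    (2,1)@(5, 3): e=[40,16,8] → █
    (4,1)@(9, 3): e=[-16,64,16] → ·
    (1,2)@(3, 5): e=[48,0,16] → █  [on edge]
    (3,2)@(7, 5): e=[-8,48,24] → ·
    (1,3)@(3, 7): e=[28,8,28] → █
    (2,3)@(5, 7): e=[0,32,32] → ·  [on edge]
    (1,4)@(3, 9): e=[8,16,40] → █
    (2,4)@(5, 9): e=[-20,40,44] → ·
    (0,5)@(1, 11): e=[16,0,48] → █  [on edge]
  covered (9 px):
    · · · █ █ · · ·
    · · █ █ · · · ·
    · █ █ · · · · ·
    · █ · · · · · ·
    · █ · · · · · ·
    █ · · · · · · ·
    · · · · · · · ·
T2:
  2·area = 40  (B↔C swapped to make it positive)
  edge (8, 14)→(12, 6): d=(4,-8) top-left  bias=+0
  edge (12, 6)→(14, 12): d=(2,6) right/bottom  bias=-1
  edge (14, 12)→(8, 14): d=(-6,2) right/bottom  bias=-1
    (5,1)@(11, 3): e=[-20,0,60] → ·  [on edge]
    (5,4)@(11, 9): e=[4,12,24] → █
    (6,4)@(13, 9): e=[20,0,20] → ·  [on edge]
    (5,5)@(11, 11): e=[12,16,12] → █
    (6,5)@(13, 11): e=[28,4,8] → █
    (7,5)@(15, 11): e=[44,-8,4] → ·
    (4,6)@(9, 13): e=[4,32,4] → █
    (5,6)@(11, 13): e=[20,20,0] → ·  [on edge]
    (6,6)@(13, 13): e=[36,8,-4] → ·
  covered (4 px):
    · · · · · · · ·
    · · · · · · · ·
    · · · · · · · ·
    · · · · · · · ·
    · · · · · █ · ·
    · · · · · █ █ ·
    · · · · █ · · ·

Z-buffer (winner per pixel, '.' = empty):
  . . . 1 1 . . .
  . . 1 1 . . . .
  . 1 1 0 . . . .
  . 1 0 0 . . . .
  . 1 0 . . 2 . .
  1 0 0 . . 2 2 .
  0 . . . 2 . . .

Result: -1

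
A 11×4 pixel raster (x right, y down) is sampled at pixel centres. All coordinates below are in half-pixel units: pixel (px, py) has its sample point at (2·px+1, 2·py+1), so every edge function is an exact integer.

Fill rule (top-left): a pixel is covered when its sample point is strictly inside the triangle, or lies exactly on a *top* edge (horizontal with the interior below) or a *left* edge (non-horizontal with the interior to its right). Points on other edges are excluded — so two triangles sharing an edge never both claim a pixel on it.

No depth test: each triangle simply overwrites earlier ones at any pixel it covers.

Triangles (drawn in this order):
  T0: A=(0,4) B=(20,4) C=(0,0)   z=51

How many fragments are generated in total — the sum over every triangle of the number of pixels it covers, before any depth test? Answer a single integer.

T0:
  2·area = 80  (B↔C swapped to make it positive)
  edge (0, 4)→(0, 0): d=(0,-4) top-left  bias=+0
  edge (0, 0)→(20, 4): d=(20,4) right/bottom  bias=-1
  edge (20, 4)→(0, 4): d=(-20,0) right/bottom  bias=-1
    (0,0)@(1, 1): e=[4,16,60] → X
    (1,0)@(3, 1): e=[12,8,60] → X
    (2,0)@(5, 1): e=[20,0,60] → .  [on edge]
    (0,1)@(1, 3): e=[4,56,20] → X
    (2,1)@(5, 3): e=[20,40,20] → X
    (3,1)@(7, 3): e=[28,32,20] → X
    (4,1)@(9, 3): e=[36,24,20] → X
    (5,1)@(11, 3): e=[44,16,20] → X
    (6,1)@(13, 3): e=[52,8,20] → X
    (7,1)@(15, 3): e=[60,0,20] → .  [on edge]
    (0,2)@(1, 5): e=[4,96,-20] → .
    (1,2)@(3, 5): e=[12,88,-20] → .
  covered (9 px):
    X X . . . . . . . . .
    X X X X X X X . . . .
    . . . . . . . . . . .
    . . . . . . . . . . .

Final: 9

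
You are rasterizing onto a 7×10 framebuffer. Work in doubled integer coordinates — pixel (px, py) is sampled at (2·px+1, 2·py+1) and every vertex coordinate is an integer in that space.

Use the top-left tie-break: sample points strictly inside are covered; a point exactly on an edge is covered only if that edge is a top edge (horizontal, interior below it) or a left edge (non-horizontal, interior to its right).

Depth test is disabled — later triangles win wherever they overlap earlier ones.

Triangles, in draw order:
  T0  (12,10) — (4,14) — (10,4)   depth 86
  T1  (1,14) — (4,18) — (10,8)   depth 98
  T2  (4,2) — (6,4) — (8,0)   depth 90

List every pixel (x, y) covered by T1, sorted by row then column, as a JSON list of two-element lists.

T0:
  2·area = 56
  edge (12, 10)→(4, 14): d=(-8,4) right/bottom  bias=-1
  edge (4, 14)→(10, 4): d=(6,-10) top-left  bias=+0
  edge (10, 4)→(12, 10): d=(2,6) right/bottom  bias=-1
    (4,0)@(9, 1): e=[84,-28,0] → .  [on edge]
    (4,3)@(9, 7): e=[36,8,12] → X
    (5,3)@(11, 7): e=[28,28,0] → .  [on edge]
    (3,4)@(7, 9): e=[28,0,28] → X  [on edge]
    (5,4)@(11, 9): e=[12,40,4] → X
    (6,4)@(13, 9): e=[4,60,-8] → .
    (3,5)@(7, 11): e=[12,12,32] → X
    (5,5)@(11, 11): e=[-4,52,8] → .
    (2,6)@(5, 13): e=[4,4,48] → X
    (3,6)@(7, 13): e=[-4,24,36] → .
    (4,6)@(9, 13): e=[-12,44,24] → .
    (6,6)@(13, 13): e=[-28,84,0] → .  [on edge]
    (0,9)@(1, 19): e=[-28,0,84] → .  [on edge]
  covered (7 px):
    . . . . . . .
    . . . . . . .
    . . . . . . .
    . . . . X . .
    . . . X X X .
    . . . X X . .
    . . X . . . .
    . . . . . . .
    . . . . . . .
    . . . . . . .
T1:
  2·area = 54  (B↔C swapped to make it positive)
  edge (1, 14)→(10, 8): d=(9,-6) top-left  bias=+0
  edge (10, 8)→(4, 18): d=(-6,10) right/bottom  bias=-1
  edge (4, 18)→(1, 14): d=(-3,-4) top-left  bias=+0
    (6,1)@(13, 3): e=[-27,0,81] → .  [on edge]
    (4,4)@(9, 9): e=[3,4,47] → X
    (5,4)@(11, 9): e=[15,-16,55] → .
    (3,5)@(7, 11): e=[9,12,33] → X
    (4,5)@(9, 11): e=[21,-8,41] → .
    (1,6)@(3, 13): e=[3,40,11] → X
    (2,6)@(5, 13): e=[15,20,19] → X
    (3,6)@(7, 13): e=[27,0,27] → .  [on edge]
    (1,7)@(3, 15): e=[21,28,5] → X
    (3,7)@(7, 15): e=[45,-12,21] → .
    (1,8)@(3, 17): e=[39,16,-1] → .
    (2,8)@(5, 17): e=[51,-4,7] → .
  covered (6 px):
    . . . . . . .
    . . . . . . .
    . . . . . . .
    . . . . . . .
    . . . . X . .
    . . . X . . .
    . X X . . . .
    . X X . . . .
    . . . . . . .
    . . . . . . .
T2:
  2·area = 12  (B↔C swapped to make it positive)
  edge (4, 2)→(8, 0): d=(4,-2) top-left  bias=+0
  edge (8, 0)→(6, 4): d=(-2,4) right/bottom  bias=-1
  edge (6, 4)→(4, 2): d=(-2,-2) top-left  bias=+0
    (1,0)@(3, 1): e=[-6,18,0] → .  [on edge]
    (3,0)@(7, 1): e=[2,2,8] → X
    (4,0)@(9, 1): e=[6,-6,12] → .
    (2,1)@(5, 3): e=[6,6,0] → X  [on edge]
    (3,1)@(7, 3): e=[10,-2,4] → .
    (2,2)@(5, 5): e=[14,2,-4] → .
    (3,2)@(7, 5): e=[18,-6,0] → .  [on edge]
    (4,3)@(9, 7): e=[30,-18,0] → .  [on edge]
    (5,4)@(11, 9): e=[42,-30,0] → .  [on edge]
    (6,5)@(13, 11): e=[54,-42,0] → .  [on edge]
  covered (2 px):
    . . . X . . .
    . . X . . . .
    . . . . . . .
    . . . . . . .
    . . . . . . .
    . . . . . . .
    . . . . . . .
    . . . . . . .
    . . . . . . .
    . . . . . . .

Answer: [[4,4],[3,5],[1,6],[2,6],[1,7],[2,7]]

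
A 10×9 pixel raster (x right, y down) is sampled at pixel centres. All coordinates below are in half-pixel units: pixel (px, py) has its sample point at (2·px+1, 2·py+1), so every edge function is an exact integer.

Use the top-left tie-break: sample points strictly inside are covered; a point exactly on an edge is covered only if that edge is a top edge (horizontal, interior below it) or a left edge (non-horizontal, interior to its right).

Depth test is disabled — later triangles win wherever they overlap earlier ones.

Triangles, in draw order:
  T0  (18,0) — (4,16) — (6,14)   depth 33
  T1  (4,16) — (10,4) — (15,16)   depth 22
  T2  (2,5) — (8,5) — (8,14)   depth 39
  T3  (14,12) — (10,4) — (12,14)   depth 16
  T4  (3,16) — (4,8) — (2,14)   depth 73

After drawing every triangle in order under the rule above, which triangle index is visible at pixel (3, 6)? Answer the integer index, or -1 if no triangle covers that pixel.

T0:
  2·area = 4  (B↔C swapped to make it positive)
  edge (18, 0)→(6, 14): d=(-12,14) right/bottom  bias=-1
  edge (6, 14)→(4, 16): d=(-2,2) right/bottom  bias=-1
  edge (4, 16)→(18, 0): d=(14,-16) top-left  bias=+0
    (9,0)@(19, 1): e=[-26,0,30] → ·  [on edge]
    (8,1)@(17, 3): e=[-22,0,26] → ·  [on edge]
    (7,2)@(15, 5): e=[-18,0,22] → ·  [on edge]
    (6,3)@(13, 7): e=[-14,0,18] → ·  [on edge]
    (5,4)@(11, 9): e=[-10,0,14] → ·  [on edge]
    (4,5)@(9, 11): e=[-6,0,10] → ·  [on edge]
    (3,6)@(7, 13): e=[-2,0,6] → ·  [on edge]
    (2,7)@(5, 15): e=[2,0,2] → ·  [on edge]
    (1,8)@(3, 17): e=[6,0,-2] → ·  [on edge]
  covered (0 px):
    · · · · · · · · · ·
    · · · · · · · · · ·
    · · · · · · · · · ·
    · · · · · · · · · ·
    · · · · · · · · · ·
    · · · · · · · · · ·
    · · · · · · · · · ·
    · · · · · · · · · ·
    · · · · · · · · · ·
T1:
  2·area = 132
  edge (4, 16)→(10, 4): d=(6,-12) top-left  bias=+0
  edge (10, 4)→(15, 16): d=(5,12) right/bottom  bias=-1
  edge (15, 16)→(4, 16): d=(-11,0) right/bottom  bias=-1
    (4,3)@(9, 7): e=[6,27,99] → #
    (5,3)@(11, 7): e=[30,3,99] → #
    (6,3)@(13, 7): e=[54,-21,99] → ·
    (4,4)@(9, 9): e=[18,37,77] → #
    (6,4)@(13, 9): e=[66,-11,77] → ·
    (3,5)@(7, 11): e=[6,71,55] → #
    (6,5)@(13, 11): e=[78,-1,55] → ·
    (3,6)@(7, 13): e=[18,81,33] → #
    (6,6)@(13, 13): e=[90,9,33] → #
    (7,6)@(15, 13): e=[114,-15,33] → ·
    (2,7)@(5, 15): e=[6,115,11] → #
    (7,7)@(15, 15): e=[126,-5,11] → ·
  covered (16 px):
    · · · · · · · · · ·
    · · · · · · · · · ·
    · · · · · · · · · ·
    · · · · # # · · · ·
    · · · · # # · · · ·
    · · · # # # · · · ·
    · · · # # # # · · ·
    · · # # # # # · · ·
    · · · · · · · · · ·
T2:
  2·area = 54
  edge (2, 5)→(8, 5): d=(6,0) top-left  bias=+0
  edge (8, 5)→(8, 14): d=(0,9) right/bottom  bias=-1
  edge (8, 14)→(2, 5): d=(-6,-9) top-left  bias=+0
    (0,2)@(1, 5): e=[0,63,-9] → ·  [on edge]
    (1,2)@(3, 5): e=[0,45,9] → #  [on edge]
    (2,2)@(5, 5): e=[0,27,27] → #  [on edge]
    (3,2)@(7, 5): e=[0,9,45] → #  [on edge]
    (4,2)@(9, 5): e=[0,-9,63] → ·  [on edge]
    (5,2)@(11, 5): e=[0,-27,81] → ·  [on edge]
    (6,2)@(13, 5): e=[0,-45,99] → ·  [on edge]
    (7,2)@(15, 5): e=[0,-63,117] → ·  [on edge]
    (8,2)@(17, 5): e=[0,-81,135] → ·  [on edge]
    (9,2)@(19, 5): e=[0,-99,153] → ·  [on edge]
    (1,3)@(3, 7): e=[12,45,-3] → ·
    (2,3)@(5, 7): e=[12,27,15] → #
  covered (8 px):
    · · · · · · · · · ·
    · · · · · · · · · ·
    · # # # · · · · · ·
    · · # # · · · · · ·
    · · # # · · · · · ·
    · · · # · · · · · ·
    · · · · · · · · · ·
    · · · · · · · · · ·
    · · · · · · · · · ·
T3:
  2·area = 24  (B↔C swapped to make it positive)
  edge (14, 12)→(12, 14): d=(-2,2) right/bottom  bias=-1
  edge (12, 14)→(10, 4): d=(-2,-10) top-left  bias=+0
  edge (10, 4)→(14, 12): d=(4,8) right/bottom  bias=-1
    (5,3)@(11, 7): e=[16,4,4] → #
    (6,3)@(13, 7): e=[12,24,-12] → ·
    (9,3)@(19, 7): e=[0,84,-60] → ·  [on edge]
    (5,4)@(11, 9): e=[12,0,12] → #  [on edge]
    (6,4)@(13, 9): e=[8,20,-4] → ·
    (8,4)@(17, 9): e=[0,60,-36] → ·  [on edge]
    (5,5)@(11, 11): e=[8,-4,20] → ·
    (6,5)@(13, 11): e=[4,16,4] → #
    (7,5)@(15, 11): e=[0,36,-12] → ·  [on edge]
    (6,6)@(13, 13): e=[0,12,12] → ·  [on edge]
    (5,7)@(11, 15): e=[0,-12,36] → ·  [on edge]
    (4,8)@(9, 17): e=[0,-36,60] → ·  [on edge]
  covered (3 px):
    · · · · · · · · · ·
    · · · · · · · · · ·
    · · · · · · · · · ·
    · · · · · # · · · ·
    · · · · · # · · · ·
    · · · · · · # · · ·
    · · · · · · · · · ·
    · · · · · · · · · ·
    · · · · · · · · · ·
T4:
  2·area = 10  (B↔C swapped to make it positive)
  edge (3, 16)→(2, 14): d=(-1,-2) top-left  bias=+0
  edge (2, 14)→(4, 8): d=(2,-6) top-left  bias=+0
  edge (4, 8)→(3, 16): d=(-1,8) right/bottom  bias=-1
    (2,2)@(5, 5): e=[15,0,-5] → ·  [on edge]
    (1,5)@(3, 11): e=[5,0,5] → #  [on edge]
    (2,5)@(5, 11): e=[9,12,-11] → ·
    (1,6)@(3, 13): e=[3,4,3] → #
    (2,6)@(5, 13): e=[7,16,-13] → ·
    (1,7)@(3, 15): e=[1,8,1] → #
    (2,7)@(5, 15): e=[5,20,-15] → ·
    (0,8)@(1, 17): e=[-5,0,15] → ·  [on edge]
    (1,8)@(3, 17): e=[-1,12,-1] → ·
  covered (3 px):
    · · · · · · · · · ·
    · · · · · · · · · ·
    · · · · · · · · · ·
    · · · · · · · · · ·
    · · · · · · · · · ·
    · # · · · · · · · ·
    · # · · · · · · · ·
    · # · · · · · · · ·
    · · · · · · · · · ·

Z-buffer (winner per pixel, '.' = empty):
  . . . . . . . . . .
  . . . . . . . . . .
  . 2 2 2 . . . . . .
  . . 2 2 1 3 . . . .
  . . 2 2 1 3 . . . .
  . 4 . 2 1 1 3 . . .
  . 4 . 1 1 1 1 . . .
  . 4 1 1 1 1 1 . . .
  . . . . . . . . . .

Final: 1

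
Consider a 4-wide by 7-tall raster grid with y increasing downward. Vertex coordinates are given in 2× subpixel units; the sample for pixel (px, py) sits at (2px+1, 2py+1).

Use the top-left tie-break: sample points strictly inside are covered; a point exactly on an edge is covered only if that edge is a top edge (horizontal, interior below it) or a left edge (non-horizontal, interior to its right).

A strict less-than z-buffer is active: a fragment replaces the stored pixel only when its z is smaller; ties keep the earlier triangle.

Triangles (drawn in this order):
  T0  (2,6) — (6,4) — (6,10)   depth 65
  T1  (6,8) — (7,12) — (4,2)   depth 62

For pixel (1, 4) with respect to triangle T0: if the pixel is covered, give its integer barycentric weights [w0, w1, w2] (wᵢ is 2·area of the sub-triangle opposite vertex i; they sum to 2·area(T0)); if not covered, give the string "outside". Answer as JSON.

T0:
  2·area = 24
  edge (2, 6)→(6, 4): d=(4,-2) top-left  bias=+0
  edge (6, 4)→(6, 10): d=(0,6) right/bottom  bias=-1
  edge (6, 10)→(2, 6): d=(-4,-4) top-left  bias=+0
    (0,2)@(1, 5): e=[-6,30,0] → ·  [on edge]
    (2,2)@(5, 5): e=[2,6,16] → #
    (3,2)@(7, 5): e=[6,-6,24] → ·
    (1,3)@(3, 7): e=[6,18,0] → #  [on edge]
    (3,3)@(7, 7): e=[14,-6,16] → ·
    (1,4)@(3, 9): e=[14,18,-8] → ·
    (2,4)@(5, 9): e=[18,6,0] → #  [on edge]
    (3,4)@(7, 9): e=[22,-6,8] → ·
    (2,5)@(5, 11): e=[26,6,-8] → ·
    (3,5)@(7, 11): e=[30,-6,0] → ·  [on edge]
  covered (4 px):
    · · · ·
    · · · ·
    · · # ·
    · # # ·
    · · # ·
    · · · ·
    · · · ·
T1:
  2·area = 2
  edge (6, 8)→(7, 12): d=(1,4) right/bottom  bias=-1
  edge (7, 12)→(4, 2): d=(-3,-10) top-left  bias=+0
  edge (4, 2)→(6, 8): d=(2,6) right/bottom  bias=-1
    (2,2)@(5, 5): e=[1,1,0] → ·  [on edge]
    (3,5)@(7, 11): e=[-1,3,0] → ·  [on edge]
  covered (0 px):
    · · · ·
    · · · ·
    · · · ·
    · · · ·
    · · · ·
    · · · ·
    · · · ·

Final: "outside"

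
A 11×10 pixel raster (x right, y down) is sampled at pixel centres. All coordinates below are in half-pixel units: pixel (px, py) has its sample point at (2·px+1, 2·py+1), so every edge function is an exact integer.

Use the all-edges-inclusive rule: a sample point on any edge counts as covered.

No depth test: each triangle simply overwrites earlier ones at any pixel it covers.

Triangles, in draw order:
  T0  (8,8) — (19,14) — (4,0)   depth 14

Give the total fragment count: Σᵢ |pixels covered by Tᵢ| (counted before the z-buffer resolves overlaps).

T0:
  2·area = 64  (B↔C swapped to make it positive)
  edge (8, 8)→(4, 0): d=(-4,-8) inclusive
  edge (4, 0)→(19, 14): d=(15,14) inclusive
  edge (19, 14)→(8, 8): d=(-11,-6) inclusive
    (2,0)@(5, 1): e=[4,1,59] → █
    (3,0)@(7, 1): e=[20,-27,71] → ·
    (2,1)@(5, 3): e=[-4,31,37] → ·
    (3,1)@(7, 3): e=[12,3,49] → █
    (4,1)@(9, 3): e=[28,-25,61] → ·
    (3,2)@(7, 5): e=[4,33,27] → █
    (4,2)@(9, 5): e=[20,5,39] → █
    (5,2)@(11, 5): e=[36,-23,51] → ·
    (3,3)@(7, 7): e=[-4,63,5] → ·
    (4,3)@(9, 7): e=[12,35,17] → █
    (5,3)@(11, 7): e=[28,7,29] → █
    (6,3)@(13, 7): e=[44,-21,41] → ·
  covered (9 px):
    · · █ · · · · · · · ·
    · · · █ · · · · · · ·
    · · · █ █ · · · · · ·
    · · · · █ █ · · · · ·
    · · · · · █ █ · · · ·
    · · · · · · · █ · · ·
    · · · · · · · · · · ·
    · · · · · · · · · · ·
    · · · · · · · · · · ·
    · · · · · · · · · · ·

Answer: 9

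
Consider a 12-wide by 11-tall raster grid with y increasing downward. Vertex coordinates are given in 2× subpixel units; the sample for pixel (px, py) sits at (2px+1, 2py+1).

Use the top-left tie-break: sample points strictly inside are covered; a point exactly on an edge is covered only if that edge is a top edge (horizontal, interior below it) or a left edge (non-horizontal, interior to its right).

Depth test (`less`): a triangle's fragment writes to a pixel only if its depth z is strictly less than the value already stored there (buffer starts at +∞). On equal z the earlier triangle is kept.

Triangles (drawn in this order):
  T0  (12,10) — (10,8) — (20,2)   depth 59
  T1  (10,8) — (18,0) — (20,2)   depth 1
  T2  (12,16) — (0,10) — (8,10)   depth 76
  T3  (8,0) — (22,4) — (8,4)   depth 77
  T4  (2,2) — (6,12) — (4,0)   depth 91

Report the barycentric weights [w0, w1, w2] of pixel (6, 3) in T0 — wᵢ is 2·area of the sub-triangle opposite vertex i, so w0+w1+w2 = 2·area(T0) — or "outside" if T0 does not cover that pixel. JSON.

T0:
  2·area = 32
  edge (12, 10)→(10, 8): d=(-2,-2) top-left  bias=+0
  edge (10, 8)→(20, 2): d=(10,-6) top-left  bias=+0
  edge (20, 2)→(12, 10): d=(-8,8) right/bottom  bias=-1
    (1,0)@(3, 1): e=[0,-112,144] → ·  [on edge]
    (10,0)@(21, 1): e=[36,-4,0] → ·  [on edge]
    (2,1)@(5, 3): e=[0,-80,112] → ·  [on edge]
    (9,1)@(19, 3): e=[28,4,0] → ·  [on edge]
    (3,2)@(7, 5): e=[0,-48,80] → ·  [on edge]
    (7,2)@(15, 5): e=[16,0,16] → █  [on edge]
    (8,2)@(17, 5): e=[20,12,0] → ·  [on edge]
    (4,3)@(9, 7): e=[0,-16,48] → ·  [on edge]
    (6,3)@(13, 7): e=[8,8,16] → █
    (7,3)@(15, 7): e=[12,20,0] → ·  [on edge]
    (5,4)@(11, 9): e=[0,16,16] → █  [on edge]
    (6,4)@(13, 9): e=[4,28,0] → ·  [on edge]
    (2,5)@(5, 11): e=[-16,0,48] → ·  [on edge]
    (5,5)@(11, 11): e=[-4,36,0] → ·  [on edge]
    (6,5)@(13, 11): e=[0,48,-16] → ·  [on edge]
    (4,6)@(9, 13): e=[-12,44,0] → ·  [on edge]
    (7,6)@(15, 13): e=[0,80,-48] → ·  [on edge]
    (3,7)@(7, 15): e=[-20,52,0] → ·  [on edge]
    (8,7)@(17, 15): e=[0,112,-80] → ·  [on edge]
    (2,8)@(5, 17): e=[-28,60,0] → ·  [on edge]
    (9,8)@(19, 17): e=[0,144,-112] → ·  [on edge]
    (1,9)@(3, 19): e=[-36,68,0] → ·  [on edge]
    (10,9)@(21, 19): e=[0,176,-144] → ·  [on edge]
    (0,10)@(1, 21): e=[-44,76,0] → ·  [on edge]
    (11,10)@(23, 21): e=[0,208,-176] → ·  [on edge]
  covered (3 px):
    · · · · · · · · · · · ·
    · · · · · · · · · · · ·
    · · · · · · · █ · · · ·
    · · · · · · █ · · · · ·
    · · · · · █ · · · · · ·
    · · · · · · · · · · · ·
    · · · · · · · · · · · ·
    · · · · · · · · · · · ·
    · · · · · · · · · · · ·
    · · · · · · · · · · · ·
    · · · · · · · · · · · ·
T1:
  2·area = 32
  edge (10, 8)→(18, 0): d=(8,-8) top-left  bias=+0
  edge (18, 0)→(20, 2): d=(2,2) right/bottom  bias=-1
  edge (20, 2)→(10, 8): d=(-10,6) right/bottom  bias=-1
    (8,0)@(17, 1): e=[0,4,28] → █  [on edge]
    (9,0)@(19, 1): e=[16,0,16] → ·  [on edge]
    (7,1)@(15, 3): e=[0,12,20] → █  [on edge]
    (9,1)@(19, 3): e=[32,4,-4] → ·
    (10,1)@(21, 3): e=[48,0,-16] → ·  [on edge]
    (6,2)@(13, 5): e=[0,20,12] → █  [on edge]
    (7,2)@(15, 5): e=[16,16,0] → ·  [on edge]
    (8,2)@(17, 5): e=[32,12,-12] → ·
    (11,2)@(23, 5): e=[80,0,-48] → ·  [on edge]
    (5,3)@(11, 7): e=[0,28,4] → █  [on edge]
    (6,3)@(13, 7): e=[16,24,-8] → ·
    (4,4)@(9, 9): e=[0,36,-4] → ·  [on edge]
    (2,5)@(5, 11): e=[-16,48,0] → ·  [on edge]
    (3,5)@(7, 11): e=[0,44,-12] → ·  [on edge]
    (2,6)@(5, 13): e=[0,52,-20] → ·  [on edge]
    (1,7)@(3, 15): e=[0,60,-28] → ·  [on edge]
    (0,8)@(1, 17): e=[0,68,-36] → ·  [on edge]
  covered (5 px):
    · · · · · · · · █ · · ·
    · · · · · · · █ █ · · ·
    · · · · · · █ · · · · ·
    · · · · · █ · · · · · ·
    · · · · · · · · · · · ·
    · · · · · · · · · · · ·
    · · · · · · · · · · · ·
    · · · · · · · · · · · ·
    · · · · · · · · · · · ·
    · · · · · · · · · · · ·
    · · · · · · · · · · · ·
T2:
  2·area = 48
  edge (12, 16)→(0, 10): d=(-12,-6) top-left  bias=+0
  edge (0, 10)→(8, 10): d=(8,0) top-left  bias=+0
  edge (8, 10)→(12, 16): d=(4,6) right/bottom  bias=-1
    (1,5)@(3, 11): e=[6,8,34] → █
    (2,5)@(5, 11): e=[18,8,22] → █
    (3,5)@(7, 11): e=[30,8,10] → █
    (4,5)@(9, 11): e=[42,8,-2] → ·
    (1,6)@(3, 13): e=[-18,24,42] → ·
    (2,6)@(5, 13): e=[-6,24,30] → ·
    (3,6)@(7, 13): e=[6,24,18] → █
    (4,6)@(9, 13): e=[18,24,6] → █
    (5,6)@(11, 13): e=[30,24,-6] → ·
    (3,7)@(7, 15): e=[-18,40,26] → ·
    (4,7)@(9, 15): e=[-6,40,14] → ·
    (5,7)@(11, 15): e=[6,40,2] → █
  covered (6 px):
    · · · · · · · · · · · ·
    · · · · · · · · · · · ·
    · · · · · · · · · · · ·
    · · · · · · · · · · · ·
    · · · · · · · · · · · ·
    · █ █ █ · · · · · · · ·
    · · · █ █ · · · · · · ·
    · · · · · █ · · · · · ·
    · · · · · · · · · · · ·
    · · · · · · · · · · · ·
    · · · · · · · · · · · ·
T3:
  2·area = 56
  edge (8, 0)→(22, 4): d=(14,4) right/bottom  bias=-1
  edge (22, 4)→(8, 4): d=(-14,0) right/bottom  bias=-1
  edge (8, 4)→(8, 0): d=(0,-4) top-left  bias=+0
    (4,0)@(9, 1): e=[10,42,4] → █
    (5,0)@(11, 1): e=[2,42,12] → █
    (6,0)@(13, 1): e=[-6,42,20] → ·
    (4,1)@(9, 3): e=[38,14,4] → █
    (6,1)@(13, 3): e=[22,14,20] → █
    (7,1)@(15, 3): e=[14,14,28] → █
    (8,1)@(17, 3): e=[6,14,36] → █
    (9,1)@(19, 3): e=[-2,14,44] → ·
    (4,2)@(9, 5): e=[66,-14,4] → ·
    (5,2)@(11, 5): e=[58,-14,12] → ·
    (6,2)@(13, 5): e=[50,-14,20] → ·
    (7,2)@(15, 5): e=[42,-14,28] → ·
  covered (7 px):
    · · · · █ █ · · · · · ·
    · · · · █ █ █ █ █ · · ·
    · · · · · · · · · · · ·
    · · · · · · · · · · · ·
    · · · · · · · · · · · ·
    · · · · · · · · · · · ·
    · · · · · · · · · · · ·
    · · · · · · · · · · · ·
    · · · · · · · · · · · ·
    · · · · · · · · · · · ·
    · · · · · · · · · · · ·
T4:
  2·area = 28  (B↔C swapped to make it positive)
  edge (2, 2)→(4, 0): d=(2,-2) top-left  bias=+0
  edge (4, 0)→(6, 12): d=(2,12) right/bottom  bias=-1
  edge (6, 12)→(2, 2): d=(-4,-10) top-left  bias=+0
    (1,0)@(3, 1): e=[0,14,14] → █  [on edge]
    (2,0)@(5, 1): e=[4,-10,34] → ·
    (0,1)@(1, 3): e=[0,42,-14] → ·  [on edge]
    (1,1)@(3, 3): e=[4,18,6] → █
    (2,1)@(5, 3): e=[8,-6,26] → ·
    (1,2)@(3, 5): e=[8,22,-2] → ·
    (2,3)@(5, 7): e=[16,2,10] → █
    (3,3)@(7, 7): e=[20,-22,30] → ·
    (2,4)@(5, 9): e=[20,6,2] → █
    (3,4)@(7, 9): e=[24,-18,22] → ·
    (2,5)@(5, 11): e=[24,10,-6] → ·
  covered (4 px):
    · █ · · · · · · · · · ·
    · █ · · · · · · · · · ·
    · · · · · · · · · · · ·
    · · █ · · · · · · · · ·
    · · █ · · · · · · · · ·
    · · · · · · · · · · · ·
    · · · · · · · · · · · ·
    · · · · · · · · · · · ·
    · · · · · · · · · · · ·
    · · · · · · · · · · · ·
    · · · · · · · · · · · ·

Answer: [8,16,8]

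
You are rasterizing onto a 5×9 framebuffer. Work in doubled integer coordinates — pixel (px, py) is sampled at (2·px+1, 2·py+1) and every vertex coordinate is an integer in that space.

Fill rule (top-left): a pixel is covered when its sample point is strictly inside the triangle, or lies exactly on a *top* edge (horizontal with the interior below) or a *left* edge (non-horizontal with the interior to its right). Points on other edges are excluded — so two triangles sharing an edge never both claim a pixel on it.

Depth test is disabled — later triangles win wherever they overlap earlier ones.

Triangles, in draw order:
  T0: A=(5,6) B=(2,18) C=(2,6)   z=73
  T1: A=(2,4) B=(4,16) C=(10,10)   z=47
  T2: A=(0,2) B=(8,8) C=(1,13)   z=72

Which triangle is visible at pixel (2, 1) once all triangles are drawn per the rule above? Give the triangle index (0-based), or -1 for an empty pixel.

T0:
  2·area = 36
  edge (5, 6)→(2, 18): d=(-3,12) right/bottom  bias=-1
  edge (2, 18)→(2, 6): d=(0,-12) top-left  bias=+0
  edge (2, 6)→(5, 6): d=(3,0) top-left  bias=+0
    (1,3)@(3, 7): e=[21,12,3] → #
    (2,3)@(5, 7): e=[-3,36,3] → ·
    (1,4)@(3, 9): e=[15,12,9] → #
    (2,4)@(5, 9): e=[-9,36,9] → ·
    (1,5)@(3, 11): e=[9,12,15] → #
    (2,5)@(5, 11): e=[-15,36,15] → ·
    (1,6)@(3, 13): e=[3,12,21] → #
    (2,6)@(5, 13): e=[-21,36,21] → ·
    (1,7)@(3, 15): e=[-3,12,27] → ·
  covered (4 px):
    · · · · ·
    · · · · ·
    · · · · ·
    · # · · ·
    · # · · ·
    · # · · ·
    · # · · ·
    · · · · ·
    · · · · ·
T1:
  2·area = 84  (B↔C swapped to make it positive)
  edge (2, 4)→(10, 10): d=(8,6) right/bottom  bias=-1
  edge (10, 10)→(4, 16): d=(-6,6) right/bottom  bias=-1
  edge (4, 16)→(2, 4): d=(-2,-12) top-left  bias=+0
    (1,2)@(3, 5): e=[2,72,10] → #
    (2,2)@(5, 5): e=[-10,60,34] → ·
    (1,3)@(3, 7): e=[18,60,6] → #
    (2,3)@(5, 7): e=[6,48,30] → #
    (3,3)@(7, 7): e=[-6,36,54] → ·
    (1,4)@(3, 9): e=[34,48,2] → #
    (3,4)@(7, 9): e=[10,24,50] → #
    (4,4)@(9, 9): e=[-2,12,74] → ·
    (1,5)@(3, 11): e=[50,36,-2] → ·
    (2,5)@(5, 11): e=[38,24,22] → #
    (4,5)@(9, 11): e=[14,0,70] → ·  [on edge]
    (2,6)@(5, 13): e=[54,12,18] → #
    (3,6)@(7, 13): e=[42,0,42] → ·  [on edge]
    (2,7)@(5, 15): e=[70,0,14] → ·  [on edge]
    (1,8)@(3, 17): e=[98,0,-14] → ·  [on edge]
  covered (9 px):
    · · · · ·
    · · · · ·
    · # · · ·
    · # # · ·
    · # # # ·
    · · # # ·
    · · # · ·
    · · · · ·
    · · · · ·
T2:
  2·area = 82
  edge (0, 2)→(8, 8): d=(8,6) right/bottom  bias=-1
  edge (8, 8)→(1, 13): d=(-7,5) right/bottom  bias=-1
  edge (1, 13)→(0, 2): d=(-1,-11) top-left  bias=+0
    (0,1)@(1, 3): e=[2,70,10] → #
    (1,1)@(3, 3): e=[-10,60,32] → ·
    (0,2)@(1, 5): e=[18,56,8] → #
    (1,2)@(3, 5): e=[6,46,30] → #
    (2,2)@(5, 5): e=[-6,36,52] → ·
    (0,3)@(1, 7): e=[34,42,6] → #
    (2,3)@(5, 7): e=[10,22,50] → #
    (3,3)@(7, 7): e=[-2,12,72] → ·
    (0,4)@(1, 9): e=[50,28,4] → #
    (3,4)@(7, 9): e=[14,-2,70] → ·
    (0,5)@(1, 11): e=[66,14,2] → #
    (2,5)@(5, 11): e=[42,-6,46] → ·
    (0,6)@(1, 13): e=[82,0,0] → ·  [on edge]
  covered (11 px):
    · · · · ·
    # · · · ·
    # # · · ·
    # # # · ·
    # # # · ·
    # # · · ·
    · · · · ·
    · · · · ·
    · · · · ·

Z-buffer (winner per pixel, '.' = empty):
  . . . . .
  2 . . . .
  2 2 . . .
  2 2 2 . .
  2 2 2 1 .
  2 2 1 1 .
  . 0 1 . .
  . . . . .
  . . . . .

Answer: -1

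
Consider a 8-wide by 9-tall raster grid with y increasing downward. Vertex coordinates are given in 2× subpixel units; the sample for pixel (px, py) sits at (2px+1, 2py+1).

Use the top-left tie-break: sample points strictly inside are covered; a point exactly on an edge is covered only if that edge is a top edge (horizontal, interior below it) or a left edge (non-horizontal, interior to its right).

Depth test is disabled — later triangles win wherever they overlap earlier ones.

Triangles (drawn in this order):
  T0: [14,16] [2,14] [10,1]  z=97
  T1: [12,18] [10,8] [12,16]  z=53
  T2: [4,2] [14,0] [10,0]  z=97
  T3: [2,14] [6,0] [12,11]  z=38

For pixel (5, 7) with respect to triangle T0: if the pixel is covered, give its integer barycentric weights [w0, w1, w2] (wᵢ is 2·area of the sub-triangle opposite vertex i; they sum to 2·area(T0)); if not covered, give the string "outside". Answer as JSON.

T0:
  2·area = 172
  edge (14, 16)→(2, 14): d=(-12,-2) top-left  bias=+0
  edge (2, 14)→(10, 1): d=(8,-13) top-left  bias=+0
  edge (10, 1)→(14, 16): d=(4,15) right/bottom  bias=-1
    (4,1)@(9, 3): e=[146,3,23] → █
    (5,1)@(11, 3): e=[150,29,-7] → ·
    (4,2)@(9, 5): e=[122,19,31] → █
    (5,2)@(11, 5): e=[126,45,1] → █
    (6,2)@(13, 5): e=[130,71,-29] → ·
    (3,3)@(7, 7): e=[94,9,69] → █
    (6,3)@(13, 7): e=[106,87,-21] → ·
    (3,4)@(7, 9): e=[70,25,77] → █
    (6,4)@(13, 9): e=[82,103,-13] → ·
    (2,5)@(5, 11): e=[42,15,115] → █
    (6,5)@(13, 11): e=[58,119,-5] → ·
    (1,6)@(3, 13): e=[14,5,153] → █
  covered (22 px):
    · · · · · · · ·
    · · · · █ · · ·
    · · · · █ █ · ·
    · · · █ █ █ · ·
    · · · █ █ █ · ·
    · · █ █ █ █ · ·
    · █ █ █ █ █ █ ·
    · · · · █ █ █ ·
    · · · · · · · ·
T1:
  2·area = 4
  edge (12, 18)→(10, 8): d=(-2,-10) top-left  bias=+0
  edge (10, 8)→(12, 16): d=(2,8) right/bottom  bias=-1
  edge (12, 16)→(12, 18): d=(0,2) right/bottom  bias=-1
    (4,1)@(9, 3): e=[0,-2,6] → ·  [on edge]
    (5,6)@(11, 13): e=[0,2,2] → █  [on edge]
    (6,6)@(13, 13): e=[20,-14,-2] → ·
    (5,7)@(11, 15): e=[-4,6,2] → ·
  covered (1 px):
    · · · · · · · ·
    · · · · · · · ·
    · · · · · · · ·
    · · · · · · · ·
    · · · · · · · ·
    · · · · · · · ·
    · · · · · █ · ·
    · · · · · · · ·
    · · · · · · · ·
T2:
  2·area = 8  (B↔C swapped to make it positive)
  edge (4, 2)→(10, 0): d=(6,-2) top-left  bias=+0
  edge (10, 0)→(14, 0): d=(4,0) top-left  bias=+0
  edge (14, 0)→(4, 2): d=(-10,2) right/bottom  bias=-1
    (3,0)@(7, 1): e=[0,4,4] → █  [on edge]
    (4,0)@(9, 1): e=[4,4,0] → ·  [on edge]
    (0,1)@(1, 3): e=[0,12,-4] → ·  [on edge]
    (3,1)@(7, 3): e=[12,12,-16] → ·
  covered (1 px):
    · · · █ · · · ·
    · · · · · · · ·
    · · · · · · · ·
    · · · · · · · ·
    · · · · · · · ·
    · · · · · · · ·
    · · · · · · · ·
    · · · · · · · ·
    · · · · · · · ·
T3:
  2·area = 128
  edge (2, 14)→(6, 0): d=(4,-14) top-left  bias=+0
  edge (6, 0)→(12, 11): d=(6,11) right/bottom  bias=-1
  edge (12, 11)→(2, 14): d=(-10,3) right/bottom  bias=-1
    (3,1)@(7, 3): e=[26,7,95] → █
    (4,1)@(9, 3): e=[54,-15,89] → ·
    (2,2)@(5, 5): e=[6,41,81] → █
    (4,2)@(9, 5): e=[62,-3,69] → ·
    (2,3)@(5, 7): e=[14,53,61] → █
    (4,3)@(9, 7): e=[70,9,49] → █
    (5,3)@(11, 7): e=[98,-13,43] → ·
    (2,4)@(5, 9): e=[22,65,41] → █
    (5,4)@(11, 9): e=[106,-1,23] → ·
    (1,5)@(3, 11): e=[2,99,27] → █
    (5,5)@(11, 11): e=[114,11,3] → █
    (6,5)@(13, 11): e=[142,-11,-3] → ·
  covered (16 px):
    · · · · · · · ·
    · · · █ · · · ·
    · · █ █ · · · ·
    · · █ █ █ · · ·
    · · █ █ █ · · ·
    · █ █ █ █ █ · ·
    · █ █ · · · · ·
    · · · · · · · ·
    · · · · · · · ·

Answer: [125,41,6]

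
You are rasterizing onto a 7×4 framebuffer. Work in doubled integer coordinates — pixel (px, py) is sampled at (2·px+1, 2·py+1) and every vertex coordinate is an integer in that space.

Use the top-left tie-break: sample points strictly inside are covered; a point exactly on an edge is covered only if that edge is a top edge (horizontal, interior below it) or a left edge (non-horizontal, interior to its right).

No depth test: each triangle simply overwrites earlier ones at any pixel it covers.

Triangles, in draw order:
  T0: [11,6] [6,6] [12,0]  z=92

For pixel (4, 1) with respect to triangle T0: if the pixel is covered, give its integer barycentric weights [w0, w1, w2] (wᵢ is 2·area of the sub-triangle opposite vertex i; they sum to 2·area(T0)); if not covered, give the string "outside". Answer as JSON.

T0:
  2·area = 30
  edge (11, 6)→(6, 6): d=(-5,0) right/bottom  bias=-1
  edge (6, 6)→(12, 0): d=(6,-6) top-left  bias=+0
  edge (12, 0)→(11, 6): d=(-1,6) right/bottom  bias=-1
    (5,0)@(11, 1): e=[25,0,5] → #  [on edge]
    (6,0)@(13, 1): e=[25,12,-7] → ·
    (4,1)@(9, 3): e=[15,0,15] → #  [on edge]
    (6,1)@(13, 3): e=[15,24,-9] → ·
    (3,2)@(7, 5): e=[5,0,25] → #  [on edge]
    (6,2)@(13, 5): e=[5,36,-11] → ·
    (2,3)@(5, 7): e=[-5,0,35] → ·  [on edge]
    (3,3)@(7, 7): e=[-5,12,23] → ·
    (4,3)@(9, 7): e=[-5,24,11] → ·
    (5,3)@(11, 7): e=[-5,36,-1] → ·
  covered (6 px):
    · · · · · # ·
    · · · · # # ·
    · · · # # # ·
    · · · · · · ·

Answer: [0,15,15]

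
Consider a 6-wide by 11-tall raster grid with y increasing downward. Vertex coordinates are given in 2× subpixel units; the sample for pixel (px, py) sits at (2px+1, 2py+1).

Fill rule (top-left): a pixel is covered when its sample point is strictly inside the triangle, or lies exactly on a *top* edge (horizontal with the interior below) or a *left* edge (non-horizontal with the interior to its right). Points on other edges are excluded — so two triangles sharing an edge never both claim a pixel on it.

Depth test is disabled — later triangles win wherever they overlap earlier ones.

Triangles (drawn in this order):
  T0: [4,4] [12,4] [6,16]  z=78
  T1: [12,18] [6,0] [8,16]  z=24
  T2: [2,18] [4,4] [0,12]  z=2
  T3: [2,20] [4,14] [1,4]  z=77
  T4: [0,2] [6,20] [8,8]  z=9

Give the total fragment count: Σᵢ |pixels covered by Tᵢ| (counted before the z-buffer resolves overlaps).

T0:
  2·area = 96
  edge (4, 4)→(12, 4): d=(8,0) top-left  bias=+0
  edge (12, 4)→(6, 16): d=(-6,12) right/bottom  bias=-1
  edge (6, 16)→(4, 4): d=(-2,-12) top-left  bias=+0
    (2,2)@(5, 5): e=[8,78,10] → #
    (3,2)@(7, 5): e=[8,54,34] → #
    (4,2)@(9, 5): e=[8,30,58] → #
    (5,2)@(11, 5): e=[8,6,82] → #
    (2,3)@(5, 7): e=[24,66,6] → #
    (5,3)@(11, 7): e=[24,-6,78] → ·
    (2,4)@(5, 9): e=[40,54,2] → #
    (5,4)@(11, 9): e=[40,-18,74] → ·
    (2,5)@(5, 11): e=[56,42,-2] → ·
    (3,5)@(7, 11): e=[56,18,22] → #
    (4,5)@(9, 11): e=[56,-6,46] → ·
    (3,6)@(7, 13): e=[72,6,18] → #
  covered (12 px):
    · · · · · ·
    · · · · · ·
    · · # # # #
    · · # # # ·
    · · # # # ·
    · · · # · ·
    · · · # · ·
    · · · · · ·
    · · · · · ·
    · · · · · ·
    · · · · · ·
T1:
  2·area = 60  (B↔C swapped to make it positive)
  edge (12, 18)→(8, 16): d=(-4,-2) top-left  bias=+0
  edge (8, 16)→(6, 0): d=(-2,-16) top-left  bias=+0
  edge (6, 0)→(12, 18): d=(6,18) right/bottom  bias=-1
    (3,1)@(7, 3): e=[50,10,0] → ·  [on edge]
    (3,2)@(7, 5): e=[42,6,12] → #
    (4,2)@(9, 5): e=[46,38,-24] → ·
    (3,3)@(7, 7): e=[34,2,24] → #
    (4,3)@(9, 7): e=[38,34,-12] → ·
    (3,4)@(7, 9): e=[26,-2,36] → ·
    (4,4)@(9, 9): e=[30,30,0] → ·  [on edge]
    (4,5)@(9, 11): e=[22,26,12] → #
    (5,5)@(11, 11): e=[26,58,-24] → ·
    (4,6)@(9, 13): e=[14,22,24] → #
    (5,6)@(11, 13): e=[18,54,-12] → ·
    (4,7)@(9, 15): e=[6,18,36] → #
    (5,7)@(11, 15): e=[10,50,0] → ·  [on edge]
  covered (6 px):
    · · · · · ·
    · · · · · ·
    · · · # · ·
    · · · # · ·
    · · · · · ·
    · · · · # ·
    · · · · # ·
    · · · · # ·
    · · · · · #
    · · · · · ·
    · · · · · ·
T2:
  2·area = 40  (B↔C swapped to make it positive)
  edge (2, 18)→(0, 12): d=(-2,-6) top-left  bias=+0
  edge (0, 12)→(4, 4): d=(4,-8) top-left  bias=+0
  edge (4, 4)→(2, 18): d=(-2,14) right/bottom  bias=-1
    (1,3)@(3, 7): e=[28,4,8] → #
    (2,3)@(5, 7): e=[40,20,-20] → ·
    (1,4)@(3, 9): e=[24,12,4] → #
    (2,4)@(5, 9): e=[36,28,-24] → ·
    (0,5)@(1, 11): e=[8,4,28] → #
    (1,5)@(3, 11): e=[20,20,0] → ·  [on edge]
    (0,6)@(1, 13): e=[4,12,24] → #
    (1,6)@(3, 13): e=[16,28,-4] → ·
    (0,7)@(1, 15): e=[0,20,20] → #  [on edge]
    (1,7)@(3, 15): e=[12,36,-8] → ·
    (0,8)@(1, 17): e=[-4,28,16] → ·
    (1,10)@(3, 21): e=[0,60,-20] → ·  [on edge]
  covered (5 px):
    · · · · · ·
    · · · · · ·
    · · · · · ·
    · # · · · ·
    · # · · · ·
    # · · · · ·
    # · · · · ·
    # · · · · ·
    · · · · · ·
    · · · · · ·
    · · · · · ·
T3:
  2·area = 38  (B↔C swapped to make it positive)
  edge (2, 20)→(1, 4): d=(-1,-16) top-left  bias=+0
  edge (1, 4)→(4, 14): d=(3,10) right/bottom  bias=-1
  edge (4, 14)→(2, 20): d=(-2,6) right/bottom  bias=-1
    (3,2)@(7, 5): e=[95,-57,0] → ·  [on edge]
    (1,5)@(3, 11): e=[25,1,12] → #
    (2,5)@(5, 11): e=[57,-19,0] → ·  [on edge]
    (1,6)@(3, 13): e=[23,7,8] → #
    (2,6)@(5, 13): e=[55,-13,-4] → ·
    (1,7)@(3, 15): e=[21,13,4] → #
    (2,7)@(5, 15): e=[53,-7,-8] → ·
    (1,8)@(3, 17): e=[19,19,0] → ·  [on edge]
  covered (3 px):
    · · · · · ·
    · · · · · ·
    · · · · · ·
    · · · · · ·
    · · · · · ·
    · # · · · ·
    · # · · · ·
    · # · · · ·
    · · · · · ·
    · · · · · ·
    · · · · · ·
T4:
  2·area = 108  (B↔C swapped to make it positive)
  edge (0, 2)→(8, 8): d=(8,6) right/bottom  bias=-1
  edge (8, 8)→(6, 20): d=(-2,12) right/bottom  bias=-1
  edge (6, 20)→(0, 2): d=(-6,-18) top-left  bias=+0
    (0,1)@(1, 3): e=[2,94,12] → #
    (1,1)@(3, 3): e=[-10,70,48] → ·
    (0,2)@(1, 5): e=[18,90,0] → #  [on edge]
    (1,2)@(3, 5): e=[6,66,36] → #
    (2,2)@(5, 5): e=[-6,42,72] → ·
    (0,3)@(1, 7): e=[34,86,-12] → ·
    (1,3)@(3, 7): e=[22,62,24] → #
    (2,3)@(5, 7): e=[10,38,60] → #
    (3,3)@(7, 7): e=[-2,14,96] → ·
    (1,4)@(3, 9): e=[38,58,12] → #
    (3,4)@(7, 9): e=[14,10,84] → #
    (4,4)@(9, 9): e=[2,-14,120] → ·
    (1,5)@(3, 11): e=[54,54,0] → #  [on edge]
    (2,8)@(5, 17): e=[90,18,0] → #  [on edge]
  covered (15 px):
    · · · · · ·
    # · · · · ·
    # # · · · ·
    · # # · · ·
    · # # # · ·
    · # # # · ·
    · · # # · ·
    · · # · · ·
    · · # · · ·
    · · · · · ·
    · · · · · ·

Answer: 41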